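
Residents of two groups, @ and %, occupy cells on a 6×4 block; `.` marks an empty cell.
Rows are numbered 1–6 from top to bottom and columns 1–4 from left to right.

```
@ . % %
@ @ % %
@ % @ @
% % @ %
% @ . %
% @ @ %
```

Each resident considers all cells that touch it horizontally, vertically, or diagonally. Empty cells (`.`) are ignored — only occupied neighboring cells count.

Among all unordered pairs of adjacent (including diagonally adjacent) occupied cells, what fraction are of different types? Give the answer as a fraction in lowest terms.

Scan each occupied cell's neighbors to the right and below (and the two forward diagonals) so each pair is counted once.
Row 1: @(1,1)–@(2,1)= @(1,1)–@(2,2)= %(1,3)–%(1,4)= %(1,3)–%(2,3)= %(1,3)–%(2,4)= %(1,3)–@(2,2)≠ %(1,4)–%(2,4)= %(1,4)–%(2,3)=  → 1/8 unlike.
Row 2: @(2,1)–@(2,2)= @(2,1)–@(3,1)= @(2,1)–%(3,2)≠ @(2,2)–%(2,3)≠ @(2,2)–%(3,2)≠ @(2,2)–@(3,3)= @(2,2)–@(3,1)= %(2,3)–%(2,4)= %(2,3)–@(3,3)≠ %(2,3)–@(3,4)≠ %(2,3)–%(3,2)= %(2,4)–@(3,4)≠ %(2,4)–@(3,3)≠  → 7/13 unlike.
Row 3: @(3,1)–%(3,2)≠ @(3,1)–%(4,1)≠ @(3,1)–%(4,2)≠ %(3,2)–@(3,3)≠ %(3,2)–%(4,2)= %(3,2)–@(4,3)≠ %(3,2)–%(4,1)= @(3,3)–@(3,4)= @(3,3)–@(4,3)= @(3,3)–%(4,4)≠ @(3,3)–%(4,2)≠ @(3,4)–%(4,4)≠ @(3,4)–@(4,3)=  → 8/13 unlike.
Row 4: %(4,1)–%(4,2)= %(4,1)–%(5,1)= %(4,1)–@(5,2)≠ %(4,2)–@(4,3)≠ %(4,2)–@(5,2)≠ %(4,2)–%(5,1)= @(4,3)–%(4,4)≠ @(4,3)–%(5,4)≠ @(4,3)–@(5,2)= %(4,4)–%(5,4)=  → 5/10 unlike.
Row 5: %(5,1)–@(5,2)≠ %(5,1)–%(6,1)= %(5,1)–@(6,2)≠ @(5,2)–@(6,2)= @(5,2)–@(6,3)= @(5,2)–%(6,1)≠ %(5,4)–%(6,4)= %(5,4)–@(6,3)≠  → 4/8 unlike.
Row 6: %(6,1)–@(6,2)≠ @(6,2)–@(6,3)= @(6,3)–%(6,4)≠  → 2/3 unlike.
Total adjacent occupied pairs: 55; unlike-type pairs: 27.
27/55 is already in lowest terms.

27/55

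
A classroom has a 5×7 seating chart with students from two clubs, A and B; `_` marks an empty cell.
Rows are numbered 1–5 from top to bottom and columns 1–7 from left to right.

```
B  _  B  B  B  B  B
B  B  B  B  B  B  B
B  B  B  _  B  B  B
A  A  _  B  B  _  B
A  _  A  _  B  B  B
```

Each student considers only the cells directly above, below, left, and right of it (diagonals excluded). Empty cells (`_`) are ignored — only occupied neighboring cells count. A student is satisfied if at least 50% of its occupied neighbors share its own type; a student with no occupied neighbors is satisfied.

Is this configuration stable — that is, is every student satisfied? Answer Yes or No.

(1,1)B 1/1 satisfied
(1,3)B 2/2 satisfied
(1,4)B 3/3 satisfied
(1,5)B 3/3 satisfied
(1,6)B 3/3 satisfied
(1,7)B 2/2 satisfied
(2,1)B 3/3 satisfied
(2,2)B 3/3 satisfied
(2,3)B 4/4 satisfied
(2,4)B 3/3 satisfied
(2,5)B 4/4 satisfied
(2,6)B 4/4 satisfied
(2,7)B 3/3 satisfied
(3,1)B 2/3 satisfied
(3,2)B 3/4 satisfied
(3,3)B 2/2 satisfied
(3,5)B 3/3 satisfied
(3,6)B 3/3 satisfied
(3,7)B 3/3 satisfied
(4,1)A 2/3 satisfied
(4,2)A 1/2 satisfied
(4,4)B 1/1 satisfied
(4,5)B 3/3 satisfied
(4,7)B 2/2 satisfied
(5,1)A 1/1 satisfied
(5,3)A 0/0 satisfied
(5,5)B 2/2 satisfied
(5,6)B 2/2 satisfied
(5,7)B 2/2 satisfied
All meet the threshold, so the configuration is stable.

Yes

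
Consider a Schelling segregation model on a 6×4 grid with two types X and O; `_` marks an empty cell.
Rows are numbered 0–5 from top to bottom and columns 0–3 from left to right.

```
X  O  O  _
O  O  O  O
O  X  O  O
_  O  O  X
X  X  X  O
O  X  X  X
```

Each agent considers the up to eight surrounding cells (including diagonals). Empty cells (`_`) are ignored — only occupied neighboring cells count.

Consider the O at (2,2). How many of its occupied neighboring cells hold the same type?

Occupied neighbors of (2,2): (1,1)=O, (1,2)=O, (1,3)=O, (2,1)=X, (2,3)=O, (3,1)=O, (3,2)=O, (3,3)=X.
Same type (O): 6 of 8.

6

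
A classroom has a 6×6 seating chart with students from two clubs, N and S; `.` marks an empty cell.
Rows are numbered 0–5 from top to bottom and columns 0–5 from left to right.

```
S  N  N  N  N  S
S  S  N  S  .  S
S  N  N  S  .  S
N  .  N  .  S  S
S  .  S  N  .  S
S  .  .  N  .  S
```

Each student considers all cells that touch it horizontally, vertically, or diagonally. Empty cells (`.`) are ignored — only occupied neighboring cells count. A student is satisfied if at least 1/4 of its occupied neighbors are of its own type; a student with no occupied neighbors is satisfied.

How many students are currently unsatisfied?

(0,0)S 2/3 ✓
(0,1)N 2/5 ✓
(0,2)N 3/5 ✓
(0,3)N 3/4 ✓
(0,4)N 1/4 ✓
(0,5)S 1/2 ✓
(1,0)S 3/5 ✓
(1,1)S 3/8 ✓
(1,2)N 5/8 ✓
(1,3)S 1/6 ✗
(1,5)S 2/3 ✓
(2,0)S 2/4 ✓
(2,1)N 4/7 ✓
(2,2)N 3/6 ✓
(2,3)S 2/5 ✓
(2,5)S 3/3 ✓
(3,0)N 1/3 ✓
(3,2)N 3/5 ✓
(3,4)S 4/5 ✓
(3,5)S 3/3 ✓
(4,0)S 1/2 ✓
(4,2)S 0/3 ✗
(4,3)N 2/4 ✓
(4,5)S 3/3 ✓
(5,0)S 1/1 ✓
(5,3)N 1/2 ✓
(5,5)S 1/1 ✓
Unsatisfied: (1,3), (4,2) — 2 in total.

2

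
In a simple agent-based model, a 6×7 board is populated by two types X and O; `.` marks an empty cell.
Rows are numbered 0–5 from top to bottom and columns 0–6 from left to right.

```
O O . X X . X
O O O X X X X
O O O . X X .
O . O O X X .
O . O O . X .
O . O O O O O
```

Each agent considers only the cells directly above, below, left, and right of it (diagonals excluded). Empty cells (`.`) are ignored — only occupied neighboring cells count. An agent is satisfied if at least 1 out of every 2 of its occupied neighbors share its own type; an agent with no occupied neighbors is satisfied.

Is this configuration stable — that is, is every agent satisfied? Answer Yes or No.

Yes

(0,0)O 2/2 ok
(0,1)O 2/2 ok
(0,3)X 2/2 ok
(0,4)X 2/2 ok
(0,6)X 1/1 ok
(1,0)O 3/3 ok
(1,1)O 4/4 ok
(1,2)O 2/3 ok
(1,3)X 2/3 ok
(1,4)X 4/4 ok
(1,5)X 3/3 ok
(1,6)X 2/2 ok
(2,0)O 3/3 ok
(2,1)O 3/3 ok
(2,2)O 3/3 ok
(2,4)X 3/3 ok
(2,5)X 3/3 ok
(3,0)O 2/2 ok
(3,2)O 3/3 ok
(3,3)O 2/3 ok
(3,4)X 2/3 ok
(3,5)X 3/3 ok
(4,0)O 2/2 ok
(4,2)O 3/3 ok
(4,3)O 3/3 ok
(4,5)X 1/2 ok
(5,0)O 1/1 ok
(5,2)O 2/2 ok
(5,3)O 3/3 ok
(5,4)O 2/2 ok
(5,5)O 2/3 ok
(5,6)O 1/1 ok
All meet the threshold, so the configuration is stable.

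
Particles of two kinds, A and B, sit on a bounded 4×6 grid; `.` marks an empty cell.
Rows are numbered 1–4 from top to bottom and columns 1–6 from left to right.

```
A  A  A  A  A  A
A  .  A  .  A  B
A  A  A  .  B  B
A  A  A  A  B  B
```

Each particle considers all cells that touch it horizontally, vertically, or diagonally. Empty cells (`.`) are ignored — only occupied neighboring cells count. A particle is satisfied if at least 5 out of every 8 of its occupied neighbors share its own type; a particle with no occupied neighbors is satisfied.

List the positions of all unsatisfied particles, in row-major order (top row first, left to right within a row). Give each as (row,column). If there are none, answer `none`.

(1,1)A 2/2 satisfied
(1,2)A 4/4 satisfied
(1,3)A 3/3 satisfied
(1,4)A 4/4 satisfied
(1,5)A 3/4 satisfied
(1,6)A 2/3 satisfied
(2,1)A 4/4 satisfied
(2,3)A 5/5 satisfied
(2,5)A 3/6 not
(2,6)B 2/5 not
(3,1)A 4/4 satisfied
(3,2)A 7/7 satisfied
(3,3)A 5/5 satisfied
(3,5)B 4/6 satisfied
(3,6)B 4/5 satisfied
(4,1)A 3/3 satisfied
(4,2)A 5/5 satisfied
(4,3)A 4/4 satisfied
(4,4)A 2/4 not
(4,5)B 3/4 satisfied
(4,6)B 3/3 satisfied

(2,5), (2,6), (4,4)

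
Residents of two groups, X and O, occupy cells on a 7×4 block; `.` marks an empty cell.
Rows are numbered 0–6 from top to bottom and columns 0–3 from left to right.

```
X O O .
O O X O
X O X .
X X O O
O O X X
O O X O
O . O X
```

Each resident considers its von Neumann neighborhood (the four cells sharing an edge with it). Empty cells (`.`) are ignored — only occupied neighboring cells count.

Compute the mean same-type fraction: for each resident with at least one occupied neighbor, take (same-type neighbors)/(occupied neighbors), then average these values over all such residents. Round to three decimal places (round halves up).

0.400

(0,0)X 0/2
(0,1)O 2/3
(0,2)O 1/2
(1,0)O 1/3
(1,1)O 3/4
(1,2)X 1/4
(1,3)O 0/1
(2,0)X 1/3
(2,1)O 1/4
(2,2)X 1/3
(3,0)X 2/3
(3,1)X 1/4
(3,2)O 1/4
(3,3)O 1/2
(4,0)O 2/3
(4,1)O 2/4
(4,2)X 2/4
(4,3)X 1/3
(5,0)O 3/3
(5,1)O 2/3
(5,2)X 1/4
(5,3)O 0/3
(6,0)O 1/1
(6,2)O 0/2
(6,3)X 0/2
Sum over 25 residents: 0/2 + 2/3 + 1/2 + 1/3 + 3/4 + 1/4 + 0/1 + 1/3 + 1/4 + 1/3 + 2/3 + 1/4 + 1/4 + 1/2 + 2/3 + 2/4 + 2/4 + 1/3 + 3/3 + 2/3 + 1/4 + 0/3 + 1/1 + 0/2 + 0/2 = 10; mean = 10 ÷ 25 = 2/5 = 0.4 → 0.400.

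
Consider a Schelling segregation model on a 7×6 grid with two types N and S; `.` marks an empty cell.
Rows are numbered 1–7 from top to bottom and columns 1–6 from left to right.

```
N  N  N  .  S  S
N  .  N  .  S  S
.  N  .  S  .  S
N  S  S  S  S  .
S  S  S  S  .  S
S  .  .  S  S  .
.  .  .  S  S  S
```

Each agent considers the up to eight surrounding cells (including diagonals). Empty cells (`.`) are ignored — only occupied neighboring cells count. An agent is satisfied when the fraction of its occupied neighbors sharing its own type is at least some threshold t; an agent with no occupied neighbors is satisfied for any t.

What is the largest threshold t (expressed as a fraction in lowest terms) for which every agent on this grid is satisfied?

1/4

Row 1: (1,1)N 2/2 · (1,2)N 4/4 · (1,3)N 2/2 · (1,5)S 3/3 · (1,6)S 3/3
Row 2: (2,1)N 3/3 · (2,3)N 3/4 · (2,5)S 5/5 · (2,6)S 4/4
Row 3: (3,2)N 3/5 · (3,4)S 4/5 · (3,6)S 3/3
Row 4: (4,1)N 1/4 · (4,2)S 4/6 · (4,3)S 6/7 · (4,4)S 5/5 · (4,5)S 5/5
Row 5: (5,1)S 3/4 · (5,2)S 5/6 · (5,3)S 6/6 · (5,4)S 6/6 · (5,6)S 2/2
Row 6: (6,1)S 2/2 · (6,4)S 5/5 · (6,5)S 6/6
Row 7: (7,4)S 3/3 · (7,5)S 4/4 · (7,6)S 2/2
The smallest same-type fraction is 1/4 at (4,1), which reduces to 1/4. Any threshold above that leaves this agent unsatisfied.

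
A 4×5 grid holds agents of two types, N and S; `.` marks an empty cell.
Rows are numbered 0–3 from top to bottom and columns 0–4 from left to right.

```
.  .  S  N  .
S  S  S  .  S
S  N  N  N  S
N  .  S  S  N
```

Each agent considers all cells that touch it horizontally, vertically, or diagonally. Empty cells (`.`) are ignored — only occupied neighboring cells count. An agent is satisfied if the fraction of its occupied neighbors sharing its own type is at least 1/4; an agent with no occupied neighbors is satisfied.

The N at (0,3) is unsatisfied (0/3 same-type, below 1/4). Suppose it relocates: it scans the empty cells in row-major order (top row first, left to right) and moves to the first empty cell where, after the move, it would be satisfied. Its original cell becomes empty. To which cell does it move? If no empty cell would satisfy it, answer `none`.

(1,3)

Vacating (0,3). Empty cells in order:
  (0,0): 0/2 same-type → still unsatisfied.
  (0,1): 0/4 same-type → still unsatisfied.
  (0,4): 0/1 same-type → still unsatisfied.
  (1,3): 2/6 same-type → satisfied — stop here.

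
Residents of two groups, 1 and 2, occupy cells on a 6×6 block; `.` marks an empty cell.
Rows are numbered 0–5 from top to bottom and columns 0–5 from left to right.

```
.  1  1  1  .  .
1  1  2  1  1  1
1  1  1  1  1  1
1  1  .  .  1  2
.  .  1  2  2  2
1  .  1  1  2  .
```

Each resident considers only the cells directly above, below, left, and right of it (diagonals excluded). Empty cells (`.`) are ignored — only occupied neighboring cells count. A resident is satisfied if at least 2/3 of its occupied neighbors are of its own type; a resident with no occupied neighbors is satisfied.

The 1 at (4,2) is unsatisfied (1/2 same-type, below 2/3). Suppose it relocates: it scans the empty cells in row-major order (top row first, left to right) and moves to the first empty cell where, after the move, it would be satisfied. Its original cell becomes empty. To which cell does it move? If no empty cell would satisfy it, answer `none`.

Vacating (4,2). Empty cells in order:
  (0,0): 2/2 same-type → satisfied — stop here.

(0,0)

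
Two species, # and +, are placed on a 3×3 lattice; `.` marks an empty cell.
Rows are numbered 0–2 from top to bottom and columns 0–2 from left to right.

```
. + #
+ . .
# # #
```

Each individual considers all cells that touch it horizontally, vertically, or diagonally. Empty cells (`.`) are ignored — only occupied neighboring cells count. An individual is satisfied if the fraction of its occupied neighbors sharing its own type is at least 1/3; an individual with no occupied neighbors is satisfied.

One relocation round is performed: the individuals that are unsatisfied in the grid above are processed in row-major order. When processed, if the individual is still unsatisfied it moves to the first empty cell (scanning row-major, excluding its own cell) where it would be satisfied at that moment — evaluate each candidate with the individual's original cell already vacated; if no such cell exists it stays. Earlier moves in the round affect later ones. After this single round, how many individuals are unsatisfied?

Initially unsatisfied (in order): (0,2).
  (0,2) → (1,1).
Resulting grid:
. + .
+ # .
# # #
Unsatisfied now: (1,0).

1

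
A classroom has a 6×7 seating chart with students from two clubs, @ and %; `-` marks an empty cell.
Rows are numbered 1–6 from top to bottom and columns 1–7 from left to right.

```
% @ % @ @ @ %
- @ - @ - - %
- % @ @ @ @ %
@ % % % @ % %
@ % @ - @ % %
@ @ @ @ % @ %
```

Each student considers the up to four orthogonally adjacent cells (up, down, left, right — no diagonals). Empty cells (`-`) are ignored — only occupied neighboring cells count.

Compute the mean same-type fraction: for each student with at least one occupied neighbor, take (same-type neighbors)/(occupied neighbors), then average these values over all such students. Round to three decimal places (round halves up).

0.549

Row 1: (1,1)% 0/1 · (1,2)@ 1/3 · (1,3)% 0/2 · (1,4)@ 2/3 · (1,5)@ 2/2 · (1,6)@ 1/2 · (1,7)% 1/2
Row 2: (2,2)@ 1/2 · (2,4)@ 2/2 · (2,7)% 2/2
Row 3: (3,2)% 1/3 · (3,3)@ 1/3 · (3,4)@ 3/4 · (3,5)@ 3/3 · (3,6)@ 1/3 · (3,7)% 2/3
Row 4: (4,1)@ 1/2 · (4,2)% 3/4 · (4,3)% 2/4 · (4,4)% 1/3 · (4,5)@ 2/4 · (4,6)% 2/4 · (4,7)% 3/3
Row 5: (5,1)@ 2/3 · (5,2)% 1/4 · (5,3)@ 1/3 · (5,5)@ 1/3 · (5,6)% 2/4 · (5,7)% 3/3
Row 6: (6,1)@ 2/2 · (6,2)@ 2/3 · (6,3)@ 3/3 · (6,4)@ 1/2 · (6,5)% 0/3 · (6,6)@ 0/3 · (6,7)% 1/2
Sum over 36 students: 0/1 + 1/3 + 0/2 + 2/3 + 2/2 + 1/2 + 1/2 + 1/2 + 2/2 + 2/2 + 1/3 + 1/3 + 3/4 + 3/3 + 1/3 + 2/3 + 1/2 + 3/4 + 2/4 + 1/3 + 2/4 + 2/4 + 3/3 + 2/3 + 1/4 + 1/3 + 1/3 + 2/4 + 3/3 + 2/2 + 2/3 + 3/3 + 1/2 + 0/3 + 0/3 + 1/2 = 79/4; mean = 79/4 ÷ 36 = 79/144 = 0.548611… → 0.549.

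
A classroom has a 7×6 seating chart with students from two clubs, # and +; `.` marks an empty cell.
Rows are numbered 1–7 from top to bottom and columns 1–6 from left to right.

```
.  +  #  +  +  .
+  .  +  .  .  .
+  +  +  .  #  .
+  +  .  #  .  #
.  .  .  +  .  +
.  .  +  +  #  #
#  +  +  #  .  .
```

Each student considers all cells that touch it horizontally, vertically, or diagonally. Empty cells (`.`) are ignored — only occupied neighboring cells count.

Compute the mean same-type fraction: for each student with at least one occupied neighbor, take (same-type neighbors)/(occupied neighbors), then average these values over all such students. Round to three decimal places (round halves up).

(1,2)+ 2/3
(1,3)# 0/3
(1,4)+ 2/3
(1,5)+ 1/1
(2,1)+ 3/3
(2,3)+ 4/5
(3,1)+ 4/4
(3,2)+ 6/6
(3,3)+ 3/4
(3,5)# 2/2
(4,1)+ 3/3
(4,2)+ 4/4
(4,4)# 1/3
(4,6)# 1/2
(5,4)+ 2/4
(5,6)+ 0/3
(6,3)+ 4/5
(6,4)+ 3/5
(6,5)# 2/5
(6,6)# 1/2
(7,1)# 0/1
(7,2)+ 2/3
(7,3)+ 3/4
(7,4)# 1/4
Sum over 24 students: 2/3 + 0/3 + 2/3 + 1/1 + 3/3 + 4/5 + 4/4 + 6/6 + 3/4 + 2/2 + 3/3 + 4/4 + 1/3 + 1/2 + 2/4 + 0/3 + 4/5 + 3/5 + 2/5 + 1/2 + 0/1 + 2/3 + 3/4 + 1/4 = 911/60; mean = 911/60 ÷ 24 = 911/1440 = 0.632638… → 0.633.

0.633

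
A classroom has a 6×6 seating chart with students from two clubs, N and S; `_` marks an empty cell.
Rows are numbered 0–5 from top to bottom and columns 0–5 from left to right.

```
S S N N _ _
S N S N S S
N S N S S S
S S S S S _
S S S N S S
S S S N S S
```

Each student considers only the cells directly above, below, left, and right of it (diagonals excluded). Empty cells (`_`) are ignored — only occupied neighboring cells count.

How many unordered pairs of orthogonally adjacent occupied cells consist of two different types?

21

Scan each occupied cell's neighbors to the right and below so each pair is counted once.
Row 0: S(0,0)–S(0,1)= S(0,0)–S(1,0)= S(0,1)–N(0,2)≠ S(0,1)–N(1,1)≠ N(0,2)–N(0,3)= N(0,2)–S(1,2)≠ N(0,3)–N(1,3)=  → 3/7 unlike.
Row 1: S(1,0)–N(1,1)≠ S(1,0)–N(2,0)≠ N(1,1)–S(1,2)≠ N(1,1)–S(2,1)≠ S(1,2)–N(1,3)≠ S(1,2)–N(2,2)≠ N(1,3)–S(1,4)≠ N(1,3)–S(2,3)≠ S(1,4)–S(1,5)= S(1,4)–S(2,4)= S(1,5)–S(2,5)=  → 8/11 unlike.
Row 2: N(2,0)–S(2,1)≠ N(2,0)–S(3,0)≠ S(2,1)–N(2,2)≠ S(2,1)–S(3,1)= N(2,2)–S(2,3)≠ N(2,2)–S(3,2)≠ S(2,3)–S(2,4)= S(2,3)–S(3,3)= S(2,4)–S(2,5)= S(2,4)–S(3,4)=  → 5/10 unlike.
Row 3: S(3,0)–S(3,1)= S(3,0)–S(4,0)= S(3,1)–S(3,2)= S(3,1)–S(4,1)= S(3,2)–S(3,3)= S(3,2)–S(4,2)= S(3,3)–S(3,4)= S(3,3)–N(4,3)≠ S(3,4)–S(4,4)=  → 1/9 unlike.
Row 4: S(4,0)–S(4,1)= S(4,0)–S(5,0)= S(4,1)–S(4,2)= S(4,1)–S(5,1)= S(4,2)–N(4,3)≠ S(4,2)–S(5,2)= N(4,3)–S(4,4)≠ N(4,3)–N(5,3)= S(4,4)–S(4,5)= S(4,4)–S(5,4)= S(4,5)–S(5,5)=  → 2/11 unlike.
Row 5: S(5,0)–S(5,1)= S(5,1)–S(5,2)= S(5,2)–N(5,3)≠ N(5,3)–S(5,4)≠ S(5,4)–S(5,5)=  → 2/5 unlike.
Total adjacent occupied pairs: 53; unlike-type pairs: 21.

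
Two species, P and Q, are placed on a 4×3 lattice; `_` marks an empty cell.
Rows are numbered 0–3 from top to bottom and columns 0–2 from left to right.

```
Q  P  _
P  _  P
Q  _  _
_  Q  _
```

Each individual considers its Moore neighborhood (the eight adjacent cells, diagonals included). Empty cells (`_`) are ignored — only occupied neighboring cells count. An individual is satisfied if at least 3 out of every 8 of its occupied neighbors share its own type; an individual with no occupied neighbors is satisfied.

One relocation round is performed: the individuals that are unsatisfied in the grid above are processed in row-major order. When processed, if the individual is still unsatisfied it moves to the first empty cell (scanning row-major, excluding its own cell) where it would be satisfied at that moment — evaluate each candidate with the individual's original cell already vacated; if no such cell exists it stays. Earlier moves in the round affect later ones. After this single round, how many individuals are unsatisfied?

Initially unsatisfied (in order): (0,0), (1,0).
  (0,0) → (2,1).
  (1,0) → (0,0).
Resulting grid:
P P _
_ _ P
Q Q _
_ Q _
All satisfied now.

0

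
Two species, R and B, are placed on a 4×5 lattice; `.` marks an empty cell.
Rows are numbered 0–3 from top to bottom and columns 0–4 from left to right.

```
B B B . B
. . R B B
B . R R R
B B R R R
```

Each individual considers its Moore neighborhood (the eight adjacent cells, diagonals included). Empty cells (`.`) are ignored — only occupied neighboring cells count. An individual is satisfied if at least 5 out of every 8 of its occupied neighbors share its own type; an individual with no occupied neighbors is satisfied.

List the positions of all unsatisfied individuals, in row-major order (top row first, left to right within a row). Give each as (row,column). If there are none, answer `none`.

Row 0: (0,0)B 1/1 satisfied · (0,1)B 2/3 satisfied · (0,2)B 2/3 satisfied · (0,4)B 2/2 satisfied
Row 1: (1,2)R 2/5 not · (1,3)B 3/7 not · (1,4)B 2/4 not
Row 2: (2,0)B 2/2 satisfied · (2,2)R 4/6 satisfied · (2,3)R 6/8 satisfied · (2,4)R 3/5 not
Row 3: (3,0)B 2/2 satisfied · (3,1)B 2/4 not · (3,2)R 3/4 satisfied · (3,3)R 5/5 satisfied · (3,4)R 3/3 satisfied

(1,2), (1,3), (1,4), (2,4), (3,1)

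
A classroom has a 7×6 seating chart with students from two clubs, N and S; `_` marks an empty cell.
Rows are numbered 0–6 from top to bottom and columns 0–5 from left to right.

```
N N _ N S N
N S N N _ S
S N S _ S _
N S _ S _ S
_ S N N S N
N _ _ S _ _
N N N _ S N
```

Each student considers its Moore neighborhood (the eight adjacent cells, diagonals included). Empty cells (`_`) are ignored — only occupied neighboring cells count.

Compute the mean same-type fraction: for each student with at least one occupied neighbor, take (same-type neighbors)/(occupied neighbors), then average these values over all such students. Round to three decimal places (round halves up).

0.480

(0,0)N 2/3
(0,1)N 3/4
(0,3)N 2/3
(0,4)S 1/4
(0,5)N 0/2
(1,0)N 3/5
(1,1)S 2/7
(1,2)N 4/6
(1,3)N 2/5
(1,5)S 2/3
(2,0)S 2/5
(2,1)N 3/7
(2,2)S 3/6
(2,4)S 3/4
(3,0)N 1/4
(3,1)S 3/6
(3,3)S 3/5
(3,5)S 2/3
(4,1)S 1/4
(4,2)N 1/5
(4,3)N 1/4
(4,4)S 3/5
(4,5)N 0/2
(5,0)N 2/3
(5,3)S 2/5
(6,0)N 2/2
(6,1)N 3/3
(6,2)N 1/2
(6,4)S 1/2
(6,5)N 0/1
Sum over 30 students: 2/3 + 3/4 + 2/3 + 1/4 + 0/2 + 3/5 + 2/7 + 4/6 + 2/5 + 2/3 + 2/5 + 3/7 + 3/6 + 3/4 + 1/4 + 3/6 + 3/5 + 2/3 + 1/4 + 1/5 + 1/4 + 3/5 + 0/2 + 2/3 + 2/5 + 2/2 + 3/3 + 1/2 + 1/2 + 0/1 = 1009/70; mean = 1009/70 ÷ 30 = 1009/2100 = 0.480476… → 0.480.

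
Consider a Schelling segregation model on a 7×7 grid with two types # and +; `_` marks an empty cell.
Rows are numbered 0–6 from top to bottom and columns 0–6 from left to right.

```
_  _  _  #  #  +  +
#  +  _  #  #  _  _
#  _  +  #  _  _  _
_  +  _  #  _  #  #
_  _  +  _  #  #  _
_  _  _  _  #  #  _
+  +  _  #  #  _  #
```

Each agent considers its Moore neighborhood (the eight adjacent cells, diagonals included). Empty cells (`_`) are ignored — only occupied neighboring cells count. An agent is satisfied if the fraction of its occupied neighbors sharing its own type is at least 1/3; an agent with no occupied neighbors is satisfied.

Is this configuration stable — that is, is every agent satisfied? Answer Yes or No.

Yes

(0,3)# 3/3 ✓
(0,4)# 3/4 ✓
(0,5)+ 1/3 ✓
(0,6)+ 1/1 ✓
(1,0)# 1/2 ✓
(1,1)+ 1/3 ✓
(1,3)# 4/5 ✓
(1,4)# 4/5 ✓
(2,0)# 1/3 ✓
(2,2)+ 2/5 ✓
(2,3)# 3/4 ✓
(3,1)+ 2/3 ✓
(3,3)# 2/4 ✓
(3,5)# 3/3 ✓
(3,6)# 2/2 ✓
(4,2)+ 1/2 ✓
(4,4)# 5/5 ✓
(4,5)# 5/5 ✓
(5,4)# 5/5 ✓
(5,5)# 5/5 ✓
(6,0)+ 1/1 ✓
(6,1)+ 1/1 ✓
(6,3)# 2/2 ✓
(6,4)# 3/3 ✓
(6,6)# 1/1 ✓
All meet the threshold, so the configuration is stable.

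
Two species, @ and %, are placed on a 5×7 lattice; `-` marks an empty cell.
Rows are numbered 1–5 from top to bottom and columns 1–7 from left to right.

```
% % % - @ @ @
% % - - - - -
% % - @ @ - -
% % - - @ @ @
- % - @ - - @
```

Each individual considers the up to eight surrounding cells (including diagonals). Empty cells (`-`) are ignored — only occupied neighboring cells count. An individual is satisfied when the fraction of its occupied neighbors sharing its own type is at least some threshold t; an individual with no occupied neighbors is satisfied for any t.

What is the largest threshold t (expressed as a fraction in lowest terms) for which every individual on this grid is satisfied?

(1,1)% 3/3
(1,2)% 4/4
(1,3)% 2/2
(1,5)@ 1/1
(1,6)@ 2/2
(1,7)@ 1/1
(2,1)% 5/5
(2,2)% 6/6
(3,1)% 5/5
(3,2)% 5/5
(3,4)@ 2/2
(3,5)@ 3/3
(4,1)% 4/4
(4,2)% 4/4
(4,5)@ 4/4
(4,6)@ 4/4
(4,7)@ 2/2
(5,2)% 2/2
(5,4)@ 1/1
(5,7)@ 2/2
The smallest same-type fraction is 3/3 at (1,1), which reduces to 1/1. Any threshold above that leaves this individual unsatisfied.

1/1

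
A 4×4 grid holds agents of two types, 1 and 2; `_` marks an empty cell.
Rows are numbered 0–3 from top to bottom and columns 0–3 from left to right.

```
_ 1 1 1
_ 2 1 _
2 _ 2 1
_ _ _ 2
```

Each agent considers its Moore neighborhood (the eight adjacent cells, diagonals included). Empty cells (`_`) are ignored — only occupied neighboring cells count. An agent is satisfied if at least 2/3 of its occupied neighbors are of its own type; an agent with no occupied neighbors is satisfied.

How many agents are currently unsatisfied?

Row 0: (0,1)1 2/3 ✓ · (0,2)1 3/4 ✓ · (0,3)1 2/2 ✓
Row 1: (1,1)2 2/5 ✗ · (1,2)1 4/6 ✓
Row 2: (2,0)2 1/1 ✓ · (2,2)2 2/4 ✗ · (2,3)1 1/3 ✗
Row 3: (3,3)2 1/2 ✗
Unsatisfied: (1,1), (2,2), (2,3), (3,3) — 4 in total.

4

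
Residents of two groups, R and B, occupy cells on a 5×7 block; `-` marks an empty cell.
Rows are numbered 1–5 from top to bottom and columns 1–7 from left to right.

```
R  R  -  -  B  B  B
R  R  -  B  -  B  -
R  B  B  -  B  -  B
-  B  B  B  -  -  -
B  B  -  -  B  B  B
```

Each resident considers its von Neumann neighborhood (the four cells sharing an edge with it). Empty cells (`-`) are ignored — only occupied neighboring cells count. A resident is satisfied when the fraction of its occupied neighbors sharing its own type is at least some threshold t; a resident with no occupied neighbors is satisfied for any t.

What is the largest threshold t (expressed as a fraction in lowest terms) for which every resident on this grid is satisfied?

(1,1)R 2/2
(1,2)R 2/2
(1,5)B 1/1
(1,6)B 3/3
(1,7)B 1/1
(2,1)R 3/3
(2,2)R 2/3
(2,4)B — no occupied neighbors
(2,6)B 1/1
(3,1)R 1/2
(3,2)B 2/4
(3,3)B 2/2
(3,5)B — no occupied neighbors
(3,7)B — no occupied neighbors
(4,2)B 3/3
(4,3)B 3/3
(4,4)B 1/1
(5,1)B 1/1
(5,2)B 2/2
(5,5)B 1/1
(5,6)B 2/2
(5,7)B 1/1
The smallest same-type fraction is 1/2 at (3,1), which reduces to 1/2. Any threshold above that leaves this resident unsatisfied.

1/2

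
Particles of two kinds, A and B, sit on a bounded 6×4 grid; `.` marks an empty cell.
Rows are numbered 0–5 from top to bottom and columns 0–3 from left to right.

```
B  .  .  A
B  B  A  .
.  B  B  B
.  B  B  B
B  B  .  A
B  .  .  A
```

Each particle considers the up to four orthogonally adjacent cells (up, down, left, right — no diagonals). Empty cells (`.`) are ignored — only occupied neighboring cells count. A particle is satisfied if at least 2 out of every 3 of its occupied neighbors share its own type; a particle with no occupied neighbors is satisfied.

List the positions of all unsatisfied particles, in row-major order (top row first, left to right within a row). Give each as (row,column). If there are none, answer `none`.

(1,2), (4,3)

(0,0)B 1/1 satisfied
(0,3)A 0/0 satisfied
(1,0)B 2/2 satisfied
(1,1)B 2/3 satisfied
(1,2)A 0/2 not
(2,1)B 3/3 satisfied
(2,2)B 3/4 satisfied
(2,3)B 2/2 satisfied
(3,1)B 3/3 satisfied
(3,2)B 3/3 satisfied
(3,3)B 2/3 satisfied
(4,0)B 2/2 satisfied
(4,1)B 2/2 satisfied
(4,3)A 1/2 not
(5,0)B 1/1 satisfied
(5,3)A 1/1 satisfied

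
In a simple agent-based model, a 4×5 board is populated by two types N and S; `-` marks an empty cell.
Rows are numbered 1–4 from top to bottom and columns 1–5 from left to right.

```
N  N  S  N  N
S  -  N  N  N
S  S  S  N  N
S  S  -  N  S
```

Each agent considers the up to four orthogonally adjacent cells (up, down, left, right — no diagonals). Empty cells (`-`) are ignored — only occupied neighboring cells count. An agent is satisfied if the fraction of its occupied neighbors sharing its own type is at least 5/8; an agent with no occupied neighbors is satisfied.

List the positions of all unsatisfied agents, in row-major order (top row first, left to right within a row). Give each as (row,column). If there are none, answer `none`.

(1,1), (1,2), (1,3), (2,1), (2,3), (3,3), (4,4), (4,5)

Row 1: (1,1)N 1/2 not · (1,2)N 1/2 not · (1,3)S 0/3 not · (1,4)N 2/3 satisfied · (1,5)N 2/2 satisfied
Row 2: (2,1)S 1/2 not · (2,3)N 1/3 not · (2,4)N 4/4 satisfied · (2,5)N 3/3 satisfied
Row 3: (3,1)S 3/3 satisfied · (3,2)S 3/3 satisfied · (3,3)S 1/3 not · (3,4)N 3/4 satisfied · (3,5)N 2/3 satisfied
Row 4: (4,1)S 2/2 satisfied · (4,2)S 2/2 satisfied · (4,4)N 1/2 not · (4,5)S 0/2 not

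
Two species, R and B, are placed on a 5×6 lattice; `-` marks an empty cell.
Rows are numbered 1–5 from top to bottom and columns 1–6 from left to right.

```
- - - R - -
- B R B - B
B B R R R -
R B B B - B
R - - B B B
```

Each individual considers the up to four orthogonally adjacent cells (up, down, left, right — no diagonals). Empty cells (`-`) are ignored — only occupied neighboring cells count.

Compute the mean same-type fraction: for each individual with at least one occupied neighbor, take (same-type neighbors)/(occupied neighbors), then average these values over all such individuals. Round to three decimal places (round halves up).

0.634

(1,4)R 0/1
(2,2)B 1/2
(2,3)R 1/3
(2,4)B 0/3
(2,6)B — no occupied neighbors
(3,1)B 1/2
(3,2)B 3/4
(3,3)R 2/4
(3,4)R 2/4
(3,5)R 1/1
(4,1)R 1/3
(4,2)B 2/3
(4,3)B 2/3
(4,4)B 2/3
(4,6)B 1/1
(5,1)R 1/1
(5,4)B 2/2
(5,5)B 2/2
(5,6)B 2/2
Sum over 18 individuals: 0/1 + 1/2 + 1/3 + 0/3 + 1/2 + 3/4 + 2/4 + 2/4 + 1/1 + 1/3 + 2/3 + 2/3 + 2/3 + 1/1 + 1/1 + 2/2 + 2/2 + 2/2 = 137/12; mean = 137/12 ÷ 18 = 137/216 = 0.634259… → 0.634.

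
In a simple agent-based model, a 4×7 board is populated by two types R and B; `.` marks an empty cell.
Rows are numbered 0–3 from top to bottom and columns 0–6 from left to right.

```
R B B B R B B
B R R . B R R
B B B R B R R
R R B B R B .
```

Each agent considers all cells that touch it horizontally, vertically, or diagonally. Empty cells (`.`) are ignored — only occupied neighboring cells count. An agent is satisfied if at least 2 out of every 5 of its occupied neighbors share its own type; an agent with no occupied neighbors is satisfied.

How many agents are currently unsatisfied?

(0,0)R 1/3 ✗
(0,1)B 2/5 ✓
(0,2)B 2/4 ✓
(0,3)B 2/4 ✓
(0,4)R 1/4 ✗
(0,5)B 2/5 ✓
(0,6)B 1/3 ✗
(1,0)B 3/5 ✓
(1,1)R 2/8 ✗
(1,2)R 2/7 ✗
(1,4)B 3/7 ✓
(1,5)R 4/8 ✓
(1,6)R 3/5 ✓
(2,0)B 2/5 ✓
(2,1)B 4/8 ✓
(2,2)B 3/7 ✓
(2,3)R 2/7 ✗
(2,4)B 3/7 ✓
(2,5)R 4/7 ✓
(2,6)R 3/4 ✓
(3,0)R 1/3 ✗
(3,1)R 1/5 ✗
(3,2)B 3/5 ✓
(3,3)B 3/5 ✓
(3,4)R 2/5 ✓
(3,5)B 1/4 ✗
Unsatisfied: (0,0), (0,4), (0,6), (1,1), (1,2), (2,3), (3,0), (3,1), (3,5) — 9 in total.

9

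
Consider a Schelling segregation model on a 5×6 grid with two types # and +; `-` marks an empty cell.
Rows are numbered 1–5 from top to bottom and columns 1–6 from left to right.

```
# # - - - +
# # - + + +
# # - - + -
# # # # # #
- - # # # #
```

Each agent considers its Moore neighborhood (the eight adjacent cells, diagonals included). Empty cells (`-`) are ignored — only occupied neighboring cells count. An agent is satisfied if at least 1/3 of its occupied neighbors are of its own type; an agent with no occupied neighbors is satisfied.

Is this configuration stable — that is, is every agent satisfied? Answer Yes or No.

Yes

(1,1)# 3/3 ✓
(1,2)# 3/3 ✓
(1,6)+ 2/2 ✓
(2,1)# 5/5 ✓
(2,2)# 5/5 ✓
(2,4)+ 2/2 ✓
(2,5)+ 4/4 ✓
(2,6)+ 3/3 ✓
(3,1)# 5/5 ✓
(3,2)# 6/6 ✓
(3,5)+ 3/6 ✓
(4,1)# 3/3 ✓
(4,2)# 5/5 ✓
(4,3)# 5/5 ✓
(4,4)# 5/6 ✓
(4,5)# 5/6 ✓
(4,6)# 3/4 ✓
(5,3)# 4/4 ✓
(5,4)# 5/5 ✓
(5,5)# 5/5 ✓
(5,6)# 3/3 ✓
All meet the threshold, so the configuration is stable.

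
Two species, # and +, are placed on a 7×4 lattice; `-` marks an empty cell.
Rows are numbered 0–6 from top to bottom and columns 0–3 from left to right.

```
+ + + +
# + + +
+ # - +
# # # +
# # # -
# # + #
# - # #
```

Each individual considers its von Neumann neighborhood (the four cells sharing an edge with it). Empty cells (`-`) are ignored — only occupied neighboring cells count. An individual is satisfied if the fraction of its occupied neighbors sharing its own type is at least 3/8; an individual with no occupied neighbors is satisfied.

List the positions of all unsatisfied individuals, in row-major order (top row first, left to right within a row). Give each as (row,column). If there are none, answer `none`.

(1,0), (2,0), (2,1), (5,2)

Row 0: (0,0)+ 1/2 ok · (0,1)+ 3/3 ok · (0,2)+ 3/3 ok · (0,3)+ 2/2 ok
Row 1: (1,0)# 0/3 unhappy · (1,1)+ 2/4 ok · (1,2)+ 3/3 ok · (1,3)+ 3/3 ok
Row 2: (2,0)+ 0/3 unhappy · (2,1)# 1/3 unhappy · (2,3)+ 2/2 ok
Row 3: (3,0)# 2/3 ok · (3,1)# 4/4 ok · (3,2)# 2/3 ok · (3,3)+ 1/2 ok
Row 4: (4,0)# 3/3 ok · (4,1)# 4/4 ok · (4,2)# 2/3 ok
Row 5: (5,0)# 3/3 ok · (5,1)# 2/3 ok · (5,2)+ 0/4 unhappy · (5,3)# 1/2 ok
Row 6: (6,0)# 1/1 ok · (6,2)# 1/2 ok · (6,3)# 2/2 ok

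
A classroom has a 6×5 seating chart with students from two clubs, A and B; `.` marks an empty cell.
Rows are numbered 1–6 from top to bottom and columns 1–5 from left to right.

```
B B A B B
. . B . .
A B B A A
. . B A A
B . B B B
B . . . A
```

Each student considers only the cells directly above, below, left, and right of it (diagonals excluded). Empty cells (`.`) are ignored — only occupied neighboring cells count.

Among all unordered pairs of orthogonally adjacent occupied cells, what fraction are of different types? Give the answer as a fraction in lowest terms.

Scan each occupied cell's neighbors to the right and below so each pair is counted once.
From row 1: 3 unlike of 5 pairs (running 3/5).
From row 2: 0 unlike of 1 pairs (running 3/6).
From row 3: 2 unlike of 7 pairs (running 5/13).
From row 4: 3 unlike of 5 pairs (running 8/18).
From row 5: 1 unlike of 4 pairs (running 9/22).
Total adjacent occupied pairs: 22; unlike-type pairs: 9.
9/22 is already in lowest terms.

9/22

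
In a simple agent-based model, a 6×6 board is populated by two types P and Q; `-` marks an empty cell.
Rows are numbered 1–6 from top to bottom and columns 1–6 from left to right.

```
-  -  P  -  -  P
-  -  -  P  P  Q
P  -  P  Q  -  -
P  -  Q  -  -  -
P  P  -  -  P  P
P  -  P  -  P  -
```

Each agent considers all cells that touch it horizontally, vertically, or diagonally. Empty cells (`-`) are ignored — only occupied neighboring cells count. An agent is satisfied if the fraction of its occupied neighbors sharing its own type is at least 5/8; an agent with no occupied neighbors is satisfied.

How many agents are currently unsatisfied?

Row 1: (1,3)P 1/1 ✓ · (1,6)P 1/2 ✗
Row 2: (2,4)P 3/4 ✓ · (2,5)P 2/4 ✗ · (2,6)Q 0/2 ✗
Row 3: (3,1)P 1/1 ✓ · (3,3)P 1/3 ✗ · (3,4)Q 1/4 ✗
Row 4: (4,1)P 3/3 ✓ · (4,3)Q 1/3 ✗
Row 5: (5,1)P 3/3 ✓ · (5,2)P 4/5 ✓ · (5,5)P 2/2 ✓ · (5,6)P 2/2 ✓
Row 6: (6,1)P 2/2 ✓ · (6,3)P 1/1 ✓ · (6,5)P 2/2 ✓
Unsatisfied: (1,6), (2,5), (2,6), (3,3), (3,4), (4,3) — 6 in total.

6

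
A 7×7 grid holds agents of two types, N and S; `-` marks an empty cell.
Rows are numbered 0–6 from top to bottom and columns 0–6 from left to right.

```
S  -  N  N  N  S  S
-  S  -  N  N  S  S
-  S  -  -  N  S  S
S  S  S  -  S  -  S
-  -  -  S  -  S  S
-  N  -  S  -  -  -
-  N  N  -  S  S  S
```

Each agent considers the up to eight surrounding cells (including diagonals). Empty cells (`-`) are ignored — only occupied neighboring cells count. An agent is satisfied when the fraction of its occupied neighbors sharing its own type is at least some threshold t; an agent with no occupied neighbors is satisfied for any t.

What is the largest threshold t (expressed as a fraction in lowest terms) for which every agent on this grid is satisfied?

2/5

Row 0: (0,0)S 1/1 · (0,2)N 2/3 · (0,3)N 4/4 · (0,4)N 3/5 · (0,5)S 3/5 · (0,6)S 3/3
Row 1: (1,1)S 2/3 · (1,3)N 5/5 · (1,4)N 4/7 · (1,5)S 5/8 · (1,6)S 5/5
Row 2: (2,1)S 4/4 · (2,4)N 2/5 · (2,5)S 5/7 · (2,6)S 4/4
Row 3: (3,0)S 2/2 · (3,1)S 3/3 · (3,2)S 3/3 · (3,4)S 3/4 · (3,6)S 4/4
Row 4: (4,3)S 3/3 · (4,5)S 3/3 · (4,6)S 2/2
Row 5: (5,1)N 2/2 · (5,3)S 2/3
Row 6: (6,1)N 2/2 · (6,2)N 2/3 · (6,4)S 2/2 · (6,5)S 2/2 · (6,6)S 1/1
The smallest same-type fraction is 2/5 at (2,4), which reduces to 2/5. Any threshold above that leaves this agent unsatisfied.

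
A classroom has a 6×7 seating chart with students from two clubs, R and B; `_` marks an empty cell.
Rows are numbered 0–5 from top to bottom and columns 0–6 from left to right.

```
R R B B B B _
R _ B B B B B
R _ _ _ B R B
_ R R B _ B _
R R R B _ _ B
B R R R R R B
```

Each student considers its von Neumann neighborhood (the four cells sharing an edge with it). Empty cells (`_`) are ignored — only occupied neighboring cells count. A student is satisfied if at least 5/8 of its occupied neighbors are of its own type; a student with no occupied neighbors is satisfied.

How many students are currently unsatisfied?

(0,0)R 2/2 satisfied
(0,1)R 1/2 not
(0,2)B 2/3 satisfied
(0,3)B 3/3 satisfied
(0,4)B 3/3 satisfied
(0,5)B 2/2 satisfied
(1,0)R 2/2 satisfied
(1,2)B 2/2 satisfied
(1,3)B 3/3 satisfied
(1,4)B 4/4 satisfied
(1,5)B 3/4 satisfied
(1,6)B 2/2 satisfied
(2,0)R 1/1 satisfied
(2,4)B 1/2 not
(2,5)R 0/4 not
(2,6)B 1/2 not
(3,1)R 2/2 satisfied
(3,2)R 2/3 satisfied
(3,3)B 1/2 not
(3,5)B 0/1 not
(4,0)R 1/2 not
(4,1)R 4/4 satisfied
(4,2)R 3/4 satisfied
(4,3)B 1/3 not
(4,6)B 1/1 satisfied
(5,0)B 0/2 not
(5,1)R 2/3 satisfied
(5,2)R 3/3 satisfied
(5,3)R 2/3 satisfied
(5,4)R 2/2 satisfied
(5,5)R 1/2 not
(5,6)B 1/2 not
Unsatisfied: (0,1), (2,4), (2,5), (2,6), (3,3), (3,5), (4,0), (4,3), (5,0), (5,5), (5,6) — 11 in total.

11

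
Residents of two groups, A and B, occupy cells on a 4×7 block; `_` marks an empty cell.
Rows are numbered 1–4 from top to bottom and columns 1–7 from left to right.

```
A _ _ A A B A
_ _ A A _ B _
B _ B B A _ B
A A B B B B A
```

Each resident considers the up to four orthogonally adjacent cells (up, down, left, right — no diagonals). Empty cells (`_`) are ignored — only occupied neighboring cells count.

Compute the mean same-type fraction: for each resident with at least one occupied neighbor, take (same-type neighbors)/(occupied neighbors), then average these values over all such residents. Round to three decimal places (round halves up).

Row 1: (1,1)A — no occupied neighbors · (1,4)A 2/2 · (1,5)A 1/2 · (1,6)B 1/3 · (1,7)A 0/1
Row 2: (2,3)A 1/2 · (2,4)A 2/3 · (2,6)B 1/1
Row 3: (3,1)B 0/1 · (3,3)B 2/3 · (3,4)B 2/4 · (3,5)A 0/2 · (3,7)B 0/1
Row 4: (4,1)A 1/2 · (4,2)A 1/2 · (4,3)B 2/3 · (4,4)B 3/3 · (4,5)B 2/3 · (4,6)B 1/2 · (4,7)A 0/2
Sum over 19 residents: 2/2 + 1/2 + 1/3 + 0/1 + 1/2 + 2/3 + 1/1 + 0/1 + 2/3 + 2/4 + 0/2 + 0/1 + 1/2 + 1/2 + 2/3 + 3/3 + 2/3 + 1/2 + 0/2 = 9; mean = 9 ÷ 19 = 9/19 = 0.473684… → 0.474.

0.474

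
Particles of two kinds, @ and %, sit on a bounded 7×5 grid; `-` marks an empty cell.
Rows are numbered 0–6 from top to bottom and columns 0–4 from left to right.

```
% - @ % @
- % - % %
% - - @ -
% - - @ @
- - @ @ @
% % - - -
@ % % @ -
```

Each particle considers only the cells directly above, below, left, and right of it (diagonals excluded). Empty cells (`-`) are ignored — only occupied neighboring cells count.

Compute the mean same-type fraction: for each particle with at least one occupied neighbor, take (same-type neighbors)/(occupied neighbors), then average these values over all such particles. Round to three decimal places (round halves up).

0.614

(0,0)% — no occupied neighbors
(0,2)@ 0/1
(0,3)% 1/3
(0,4)@ 0/2
(1,1)% — no occupied neighbors
(1,3)% 2/3
(1,4)% 1/2
(2,0)% 1/1
(2,3)@ 1/2
(3,0)% 1/1
(3,3)@ 3/3
(3,4)@ 2/2
(4,2)@ 1/1
(4,3)@ 3/3
(4,4)@ 2/2
(5,0)% 1/2
(5,1)% 2/2
(6,0)@ 0/2
(6,1)% 2/3
(6,2)% 1/2
(6,3)@ 0/1
Sum over 19 particles: 0/1 + 1/3 + 0/2 + 2/3 + 1/2 + 1/1 + 1/2 + 1/1 + 3/3 + 2/2 + 1/1 + 3/3 + 2/2 + 1/2 + 2/2 + 0/2 + 2/3 + 1/2 + 0/1 = 35/3; mean = 35/3 ÷ 19 = 35/57 = 0.614035… → 0.614.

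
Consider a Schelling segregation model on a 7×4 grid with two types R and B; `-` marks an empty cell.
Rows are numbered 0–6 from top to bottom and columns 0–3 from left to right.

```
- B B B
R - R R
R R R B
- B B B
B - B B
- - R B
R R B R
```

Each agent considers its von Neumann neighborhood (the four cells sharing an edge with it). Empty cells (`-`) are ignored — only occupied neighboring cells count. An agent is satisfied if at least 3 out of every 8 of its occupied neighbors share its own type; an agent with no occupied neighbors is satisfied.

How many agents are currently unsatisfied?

6

Row 0: (0,1)B 1/1 satisfied · (0,2)B 2/3 satisfied · (0,3)B 1/2 satisfied
Row 1: (1,0)R 1/1 satisfied · (1,2)R 2/3 satisfied · (1,3)R 1/3 not
Row 2: (2,0)R 2/2 satisfied · (2,1)R 2/3 satisfied · (2,2)R 2/4 satisfied · (2,3)B 1/3 not
Row 3: (3,1)B 1/2 satisfied · (3,2)B 3/4 satisfied · (3,3)B 3/3 satisfied
Row 4: (4,0)B 0/0 satisfied · (4,2)B 2/3 satisfied · (4,3)B 3/3 satisfied
Row 5: (5,2)R 0/3 not · (5,3)B 1/3 not
Row 6: (6,0)R 1/1 satisfied · (6,1)R 1/2 satisfied · (6,2)B 0/3 not · (6,3)R 0/2 not
Unsatisfied: (1,3), (2,3), (5,2), (5,3), (6,2), (6,3) — 6 in total.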